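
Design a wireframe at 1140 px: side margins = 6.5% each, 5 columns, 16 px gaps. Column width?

1140 × (1 − 2·6.5%) = 1140 × 87% = 991.8 px for the columns.
991.8 − 4·16 = 927.8; ÷5 gives c = 185.56 px.

185.56 px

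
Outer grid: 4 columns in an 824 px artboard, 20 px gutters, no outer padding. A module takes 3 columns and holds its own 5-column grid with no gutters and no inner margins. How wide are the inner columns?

122.6 px

4c + 3·20 = 824 → 4c = 764 → c = 191 px.
3 columns plus 2 gutters: 573 + 40 = 613 px.
With no gutters, each column is 613/5 = 122.6 px.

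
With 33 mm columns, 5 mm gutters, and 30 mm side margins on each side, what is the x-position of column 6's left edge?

Before column 6: the margin + 5 columns + 5 gutters.
Offset = 30 + 5·(33 + 5) = 30 + 190 = 220 mm.

220 mm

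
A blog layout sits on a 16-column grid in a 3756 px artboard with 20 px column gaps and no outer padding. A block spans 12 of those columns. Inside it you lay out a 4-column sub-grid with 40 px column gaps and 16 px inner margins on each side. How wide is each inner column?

16c + 15·20 = 3756 → 16c = 3456 → c = 216 px.
12-column span = 12·216 + 11·20 = 2812 px.
Inner content = 2812 − 2·16 = 2780 px.
4 columns + 3 column gaps: 4d + 3·40 = 2780.
4d = 2780 − 120 = 2660, so d = 665 px.

665 px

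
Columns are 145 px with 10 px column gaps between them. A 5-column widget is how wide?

Span of 5: 5·145 + 4·10 = 725 + 40 = 765 px.

765 px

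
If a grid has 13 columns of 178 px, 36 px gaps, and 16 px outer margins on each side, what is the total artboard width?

Artboard = 2·16 + 13·178 + 12·36 = 32 + 2314 + 432 = 2778 px.

2778 px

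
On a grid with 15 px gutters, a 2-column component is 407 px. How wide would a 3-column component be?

2c + 1·15 = 407 → 2c = 392 → c = 196 px.
3 columns plus 2 gutters: 588 + 30 = 618 px.

618 px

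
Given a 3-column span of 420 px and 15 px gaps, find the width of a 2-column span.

Subtracting 2 gaps of 15 leaves 390 for 3 columns, so c = 130 px.
2 columns plus 1 gap: 260 + 15 = 275 px.

275 px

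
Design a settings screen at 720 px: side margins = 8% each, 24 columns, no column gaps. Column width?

Margins: 8% × 720 = 57.6 px each, so content = 720 − 115.2 = 604.8 px.
24c = 604.8 → c = 25.2 px.

25.2 px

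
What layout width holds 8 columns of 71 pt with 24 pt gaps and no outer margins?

736 pt

Total width: 8·71 + 7·24 = 736 pt.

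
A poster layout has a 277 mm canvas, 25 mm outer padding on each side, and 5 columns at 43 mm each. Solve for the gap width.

3 mm

Content width = 277 − 2·25 = 227 mm.
5·43 + 4g = 227 → 4g = 12 → g = 3 mm.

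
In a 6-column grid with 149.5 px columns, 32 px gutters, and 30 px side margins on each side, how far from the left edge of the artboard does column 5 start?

756 px

Column 5 starts at margin + 4·(column + gutter) = 30 + 4·181.5 = 756 px.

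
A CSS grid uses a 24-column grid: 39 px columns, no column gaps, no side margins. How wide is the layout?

936 px

Layout = 24·39 = 936 = 936 px.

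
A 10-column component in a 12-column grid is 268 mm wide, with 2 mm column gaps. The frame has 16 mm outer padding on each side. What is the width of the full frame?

354 mm

10c + 9·2 = 268 → 10c = 250 → c = 25 mm.
Total width: 2·16 + 12·25 + 11·2 = 354 mm.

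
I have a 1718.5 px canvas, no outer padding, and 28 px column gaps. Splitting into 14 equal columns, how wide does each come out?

Subtracting 13 column gaps of 28 leaves 1354.5 for 14 columns, so c = 96.75 px.

96.75 px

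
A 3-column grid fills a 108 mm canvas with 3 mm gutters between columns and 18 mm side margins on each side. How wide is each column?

22 mm

Content width = 108 − 2·18 = 72 mm.
3c + 2·3 = 72 → 3c = 66 → c = 22 mm.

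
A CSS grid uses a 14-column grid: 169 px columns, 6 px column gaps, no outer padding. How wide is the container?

Summing: 2366 + 78 = 2444 px.

2444 px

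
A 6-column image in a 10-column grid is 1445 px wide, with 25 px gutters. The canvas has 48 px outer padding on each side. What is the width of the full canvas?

2521 px

1445 − 5·25 = 1320; ÷6 gives c = 220 px.
Canvas = 2·48 + 10·220 + 9·25 = 96 + 2200 + 225 = 2521 px.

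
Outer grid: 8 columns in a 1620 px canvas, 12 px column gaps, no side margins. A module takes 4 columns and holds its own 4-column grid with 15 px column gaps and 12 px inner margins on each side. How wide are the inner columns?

183.75 px

8c + 7·12 = 1620 → 8c = 1536 → c = 192 px.
4-column span = 4·192 + 3·12 = 804 px.
Inner content = 804 − 2·12 = 780 px.
780 − 3·15 = 735; ÷4 gives d = 183.75 px.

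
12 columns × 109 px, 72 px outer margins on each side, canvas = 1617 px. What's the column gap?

Inside the margins: 1617 − 144 = 1473 px.
12·109 + 11g = 1473 → 11g = 165 → g = 15 px.

15 px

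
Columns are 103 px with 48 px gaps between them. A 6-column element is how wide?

858 px

Span of 6: 6·103 + 5·48 = 618 + 240 = 858 px.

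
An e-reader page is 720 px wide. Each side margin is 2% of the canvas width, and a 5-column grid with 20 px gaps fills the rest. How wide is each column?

Margins: 2% × 720 = 14.4 px each, so content = 720 − 28.8 = 691.2 px.
Subtracting 4 gaps of 20 leaves 611.2 for 5 columns, so c = 122.24 px.

122.24 px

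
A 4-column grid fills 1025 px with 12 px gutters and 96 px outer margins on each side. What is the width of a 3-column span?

Subtract both margins: 1025 − 2·96 = 833 px.
Subtracting 3 gutters of 12 leaves 797 for 4 columns, so c = 199.25 px.
3 columns plus 2 gutters: 597.75 + 24 = 621.75 px.

621.75 px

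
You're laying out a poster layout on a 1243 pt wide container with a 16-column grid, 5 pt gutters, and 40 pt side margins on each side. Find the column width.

68 pt

Inside the margins: 1243 − 80 = 1163 pt.
16 columns + 15 gutters: 16c + 15·5 = 1163.
16c = 1163 − 75 = 1088, so c = 68 pt.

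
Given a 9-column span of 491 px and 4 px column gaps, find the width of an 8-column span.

9c + 8·4 = 491 → 9c = 459 → c = 51 px.
8-column span = 8·51 + 7·4 = 436 px.

436 px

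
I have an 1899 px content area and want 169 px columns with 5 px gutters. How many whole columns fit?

k columns need k·169 + (k−1)·5 = k·174 − 5.
k·174 − 5 ≤ 1899 → k ≤ 1904 / 174 ≈ 10.94, so k = 10.

10 columns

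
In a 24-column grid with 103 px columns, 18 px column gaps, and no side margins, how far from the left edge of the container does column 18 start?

2057 px

Before column 18: 17 columns + 17 column gaps.
Offset = 17·(103 + 18) = 17·121 = 2057 px.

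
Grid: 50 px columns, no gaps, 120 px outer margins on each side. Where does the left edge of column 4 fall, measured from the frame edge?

Column 4 starts at margin + 3·(column + gutter) = 120 + 3·50 = 270 px.

270 px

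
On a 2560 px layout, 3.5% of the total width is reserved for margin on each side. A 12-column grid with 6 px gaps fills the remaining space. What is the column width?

192.9 px

Each margin = 3.5% of 2560 = 89.6 px; content = 2560 − 2·89.6 = 2380.8 px.
2380.8 − 11·6 = 2314.8; ÷12 gives c = 192.9 px.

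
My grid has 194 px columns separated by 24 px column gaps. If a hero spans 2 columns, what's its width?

412 px

2 columns plus 1 column gap: 388 + 24 = 412 px.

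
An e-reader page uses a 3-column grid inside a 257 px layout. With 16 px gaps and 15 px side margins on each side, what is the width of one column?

Take off 30 px of margins, leaving 227 px.
Subtracting 2 gaps of 16 leaves 195 for 3 columns, so c = 65 px.

65 px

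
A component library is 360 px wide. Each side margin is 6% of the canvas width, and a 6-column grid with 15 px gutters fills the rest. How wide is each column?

40.3 px

Each margin = 6% of 360 = 21.6 px; content = 360 − 2·21.6 = 316.8 px.
Subtracting 5 gutters of 15 leaves 241.8 for 6 columns, so c = 40.3 px.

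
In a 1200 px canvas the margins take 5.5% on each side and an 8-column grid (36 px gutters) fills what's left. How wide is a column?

1200 × (1 − 2·5.5%) = 1200 × 89% = 1068 px for the columns.
1068 − 7·36 = 816; ÷8 gives c = 102 px.

102 px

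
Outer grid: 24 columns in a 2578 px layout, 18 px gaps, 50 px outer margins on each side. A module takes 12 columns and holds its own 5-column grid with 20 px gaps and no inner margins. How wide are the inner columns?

230 px

Inside the margins: 2578 − 100 = 2478 px.
Subtracting 23 gaps of 18 leaves 2064 for 24 columns, so c = 86 px.
12-column span = 12·86 + 11·18 = 1230 px.
1230 − 4·20 = 1150; ÷5 gives d = 230 px.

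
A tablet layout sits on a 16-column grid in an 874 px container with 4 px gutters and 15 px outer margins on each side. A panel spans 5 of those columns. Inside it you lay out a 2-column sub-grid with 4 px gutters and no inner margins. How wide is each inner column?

Outer content = 874 − 2·15 = 844 px.
844 − 15·4 = 784; ÷16 gives c = 49 px.
5 columns plus 4 gutters: 245 + 16 = 261 px.
261 − 1·4 = 257; ÷2 gives d = 128.5 px.

128.5 px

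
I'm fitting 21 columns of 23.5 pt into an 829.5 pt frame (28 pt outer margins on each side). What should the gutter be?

14 pt

Subtract both margins: 829.5 − 2·28 = 773.5 pt.
Columns use 493.5 pt, leaving 280 pt across 20 gutters = 14 pt each.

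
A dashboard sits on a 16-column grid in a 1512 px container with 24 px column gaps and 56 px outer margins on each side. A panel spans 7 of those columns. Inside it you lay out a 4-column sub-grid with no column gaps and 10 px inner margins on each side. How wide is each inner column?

144.75 px

Outer content = 1512 − 2·56 = 1400 px.
Subtracting 15 column gaps of 24 leaves 1040 for 16 columns, so c = 65 px.
7-column span = 7·65 + 6·24 = 599 px.
Inner content = 599 − 2·10 = 579 px.
With no column gaps, each column is 579/4 = 144.75 px.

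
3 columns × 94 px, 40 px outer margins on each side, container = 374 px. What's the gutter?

Subtract both margins: 374 − 2·40 = 294 px.
3·94 + 2g = 294 → 2g = 12 → g = 6 px.

6 px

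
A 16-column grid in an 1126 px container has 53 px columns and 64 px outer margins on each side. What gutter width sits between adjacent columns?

Subtract both margins: 1126 − 2·64 = 998 px.
16·53 + 15g = 998 → 15g = 150 → g = 10 px.

10 px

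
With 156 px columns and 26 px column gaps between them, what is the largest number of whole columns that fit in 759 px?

4 columns

Each extra column adds 156 + 26 = 182 px.
(759 + 26) / 182 = 4.31, so 4 columns fit.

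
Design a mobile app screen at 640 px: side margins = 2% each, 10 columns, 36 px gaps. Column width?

29.04 px

Margins: 2% × 640 = 12.8 px each, so content = 640 − 25.6 = 614.4 px.
10c + 9·36 = 614.4 → 10c = 290.4 → c = 29.04 px.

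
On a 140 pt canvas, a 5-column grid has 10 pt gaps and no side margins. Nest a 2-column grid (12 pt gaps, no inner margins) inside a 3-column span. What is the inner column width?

34 pt

Subtracting 4 gaps of 10 leaves 100 for 5 columns, so c = 20 pt.
3-column span = 3·20 + 2·10 = 80 pt.
2 columns + 1 gap: 2d + 1·12 = 80.
2d = 80 − 12 = 68, so d = 34 pt.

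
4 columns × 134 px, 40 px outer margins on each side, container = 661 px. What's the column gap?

15 px

Content width = 661 − 2·40 = 581 px.
4 columns take 4·134 = 536 px; remaining 45 splits into 3 column gaps.
g = 45 / 3 = 15 px.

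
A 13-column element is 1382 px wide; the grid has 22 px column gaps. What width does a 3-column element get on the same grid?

302 px

13c + 12·22 = 1382 → 13c = 1118 → c = 86 px.
3-column span = 3·86 + 2·22 = 302 px.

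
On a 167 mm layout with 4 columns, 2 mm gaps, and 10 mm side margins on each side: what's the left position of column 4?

121.75 mm

Inside the margins: 167 − 20 = 147 mm.
4c + 3·2 = 147 → 4c = 141 → c = 35.25 mm.
Each column+gutter stride is 37.25 mm; 3 of them past the 10 mm margin is 10 + 111.75 = 121.75 mm.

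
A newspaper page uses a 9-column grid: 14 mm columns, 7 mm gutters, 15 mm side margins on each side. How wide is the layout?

212 mm

Layout = 2·15 + 9·14 + 8·7 = 30 + 126 + 56 = 212 mm.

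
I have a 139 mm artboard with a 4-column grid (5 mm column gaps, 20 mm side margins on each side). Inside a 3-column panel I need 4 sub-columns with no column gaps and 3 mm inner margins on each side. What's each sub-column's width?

16.75 mm

Outer content = 139 − 2·20 = 99 mm.
99 − 3·5 = 84; ÷4 gives c = 21 mm.
3 columns plus 2 column gaps: 63 + 10 = 73 mm.
Inner content = 73 − 2·3 = 67 mm.
4d = 67 → d = 16.75 mm.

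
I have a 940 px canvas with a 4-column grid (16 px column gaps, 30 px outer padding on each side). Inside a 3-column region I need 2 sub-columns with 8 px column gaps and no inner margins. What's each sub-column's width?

Outer content = 940 − 2·30 = 880 px.
Subtracting 3 column gaps of 16 leaves 832 for 4 columns, so c = 208 px.
3-column span = 3·208 + 2·16 = 656 px.
2 columns + 1 column gap: 2d + 1·8 = 656.
2d = 656 − 8 = 648, so d = 324 px.

324 px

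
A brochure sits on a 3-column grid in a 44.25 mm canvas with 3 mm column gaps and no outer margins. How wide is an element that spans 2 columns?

28.5 mm

Subtracting 2 column gaps of 3 leaves 38.25 for 3 columns, so c = 12.75 mm.
2-column span = 2·12.75 + 1·3 = 28.5 mm.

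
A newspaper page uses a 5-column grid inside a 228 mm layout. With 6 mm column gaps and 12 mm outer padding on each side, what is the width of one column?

Subtract both margins: 228 − 2·12 = 204 mm.
5 columns + 4 column gaps: 5c + 4·6 = 204.
5c = 204 − 24 = 180, so c = 36 mm.

36 mm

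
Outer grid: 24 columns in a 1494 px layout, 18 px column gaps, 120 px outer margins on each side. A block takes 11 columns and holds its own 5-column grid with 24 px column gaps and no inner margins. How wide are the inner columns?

93.8 px

Take off 240 px of margins, leaving 1254 px.
1254 − 23·18 = 840; ÷24 gives c = 35 px.
11 columns plus 10 column gaps: 385 + 180 = 565 px.
5d + 4·24 = 565 → 5d = 469 → d = 93.8 px.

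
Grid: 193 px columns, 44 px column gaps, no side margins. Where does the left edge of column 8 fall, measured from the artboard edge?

No margin, so column 8 starts at 7·(column + gutter) = 7·237 = 1659 px.

1659 px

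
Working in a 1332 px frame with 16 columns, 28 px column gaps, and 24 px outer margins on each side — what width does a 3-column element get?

218 px

Inside the margins: 1332 − 48 = 1284 px.
Subtracting 15 column gaps of 28 leaves 864 for 16 columns, so c = 54 px.
Span of 3: 3·54 + 2·28 = 162 + 56 = 218 px.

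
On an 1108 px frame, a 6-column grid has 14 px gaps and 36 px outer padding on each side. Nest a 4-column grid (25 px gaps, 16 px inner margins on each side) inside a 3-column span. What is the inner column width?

101 px

Take off 72 px of margins, leaving 1036 px.
6c + 5·14 = 1036 → 6c = 966 → c = 161 px.
3-column span = 3·161 + 2·14 = 511 px.
Inner content = 511 − 2·16 = 479 px.
4 columns + 3 gaps: 4d + 3·25 = 479.
4d = 479 − 75 = 404, so d = 101 px.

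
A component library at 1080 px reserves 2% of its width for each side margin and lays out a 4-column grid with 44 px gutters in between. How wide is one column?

226.2 px

Each margin = 2% of 1080 = 21.6 px; content = 1080 − 2·21.6 = 1036.8 px.
1036.8 − 3·44 = 904.8; ÷4 gives c = 226.2 px.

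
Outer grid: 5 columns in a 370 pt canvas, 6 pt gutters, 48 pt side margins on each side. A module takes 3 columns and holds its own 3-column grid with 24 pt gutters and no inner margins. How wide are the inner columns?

38 pt

Inside the margins: 370 − 96 = 274 pt.
5c + 4·6 = 274 → 5c = 250 → c = 50 pt.
3-column span = 3·50 + 2·6 = 162 pt.
3d + 2·24 = 162 → 3d = 114 → d = 38 pt.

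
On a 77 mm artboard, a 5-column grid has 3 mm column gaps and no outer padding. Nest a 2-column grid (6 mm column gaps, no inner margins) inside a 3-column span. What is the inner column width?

19.5 mm

5 columns + 4 column gaps: 5c + 4·3 = 77.
5c = 77 − 12 = 65, so c = 13 mm.
3-column span = 3·13 + 2·3 = 45 mm.
Subtracting 1 column gap of 6 leaves 39 for 2 columns, so d = 19.5 mm.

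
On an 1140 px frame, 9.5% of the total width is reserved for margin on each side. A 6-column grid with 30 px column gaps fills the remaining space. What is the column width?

128.9 px

Each margin = 9.5% of 1140 = 108.3 px; content = 1140 − 2·108.3 = 923.4 px.
923.4 − 5·30 = 773.4; ÷6 gives c = 128.9 px.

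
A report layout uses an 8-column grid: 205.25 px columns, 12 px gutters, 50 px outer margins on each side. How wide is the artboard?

1826 px

Total width: 2·50 + 8·205.25 + 7·12 = 1826 px.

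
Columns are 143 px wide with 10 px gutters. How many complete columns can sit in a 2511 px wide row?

16 columns: 16·143 + 15·10 = 2438 px ≤ 2511.
17 columns: 2591 px > 2511. So 16.

16 columns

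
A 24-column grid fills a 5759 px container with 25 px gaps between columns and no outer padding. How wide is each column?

216 px

5759 − 23·25 = 5184; ÷24 gives c = 216 px.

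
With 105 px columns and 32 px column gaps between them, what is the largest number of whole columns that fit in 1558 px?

11 columns

11 columns: 11·105 + 10·32 = 1475 px ≤ 1558.
12 columns: 1612 px > 1558. So 11.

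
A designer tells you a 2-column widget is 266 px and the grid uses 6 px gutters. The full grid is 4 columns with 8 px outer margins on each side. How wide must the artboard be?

554 px

2c + 1·6 = 266 → 2c = 260 → c = 130 px.
Total width: 2·8 + 4·130 + 3·6 = 554 px.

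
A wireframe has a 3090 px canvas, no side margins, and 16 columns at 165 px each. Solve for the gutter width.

16 columns take 16·165 = 2640 px; remaining 450 splits into 15 gutters.
g = 450 / 15 = 30 px.

30 px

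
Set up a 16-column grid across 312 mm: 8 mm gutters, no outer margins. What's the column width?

312 − 15·8 = 192; ÷16 gives c = 12 mm.

12 mm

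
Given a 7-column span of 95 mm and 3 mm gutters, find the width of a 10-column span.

7c + 6·3 = 95 → 7c = 77 → c = 11 mm.
Span of 10: 10·11 + 9·3 = 110 + 27 = 137 mm.

137 mm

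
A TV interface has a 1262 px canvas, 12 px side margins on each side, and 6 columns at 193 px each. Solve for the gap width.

16 px

Subtract both margins: 1262 − 2·12 = 1238 px.
6·193 + 5g = 1238 → 5g = 80 → g = 16 px.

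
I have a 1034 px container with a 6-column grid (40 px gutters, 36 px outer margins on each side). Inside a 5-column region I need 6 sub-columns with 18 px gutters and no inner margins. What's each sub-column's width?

117.5 px

Subtract both margins: 1034 − 2·36 = 962 px.
6c + 5·40 = 962 → 6c = 762 → c = 127 px.
5 columns plus 4 gutters: 635 + 160 = 795 px.
Subtracting 5 gutters of 18 leaves 705 for 6 columns, so d = 117.5 px.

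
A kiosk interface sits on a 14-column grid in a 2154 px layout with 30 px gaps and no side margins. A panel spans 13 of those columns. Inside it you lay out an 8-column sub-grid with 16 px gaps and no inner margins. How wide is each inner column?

14c + 13·30 = 2154 → 14c = 1764 → c = 126 px.
13-column span = 13·126 + 12·30 = 1998 px.
8d + 7·16 = 1998 → 8d = 1886 → d = 235.75 px.

235.75 px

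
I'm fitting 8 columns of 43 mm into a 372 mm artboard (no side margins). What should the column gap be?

4 mm

8 columns take 8·43 = 344 mm; remaining 28 splits into 7 column gaps.
g = 28 / 7 = 4 mm.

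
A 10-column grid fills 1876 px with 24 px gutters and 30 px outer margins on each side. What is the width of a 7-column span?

Take off 60 px of margins, leaving 1816 px.
10c + 9·24 = 1816 → 10c = 1600 → c = 160 px.
7-column span = 7·160 + 6·24 = 1264 px.

1264 px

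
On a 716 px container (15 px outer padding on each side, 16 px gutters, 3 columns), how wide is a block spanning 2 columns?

452 px

Content width = 716 − 2·15 = 686 px.
686 − 2·16 = 654; ÷3 gives c = 218 px.
Span of 2: 2·218 + 1·16 = 436 + 16 = 452 px.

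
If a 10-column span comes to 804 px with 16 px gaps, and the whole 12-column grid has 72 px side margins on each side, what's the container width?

1112 px

10 columns + 9 gaps: 10c + 9·16 = 804.
10c = 804 − 144 = 660, so c = 66 px.
Adding margins, columns and gutters: 144 + 792 + 176 = 1112 px.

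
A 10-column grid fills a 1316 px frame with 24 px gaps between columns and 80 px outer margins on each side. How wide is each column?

Subtract both margins: 1316 − 2·80 = 1156 px.
10 columns + 9 gaps: 10c + 9·24 = 1156.
10c = 1156 − 216 = 940, so c = 94 px.

94 px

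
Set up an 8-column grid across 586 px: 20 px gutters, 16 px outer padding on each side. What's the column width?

Content width = 586 − 2·16 = 554 px.
554 − 7·20 = 414; ÷8 gives c = 51.75 px.

51.75 px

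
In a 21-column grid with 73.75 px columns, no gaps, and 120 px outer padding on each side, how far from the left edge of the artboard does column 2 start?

Column 2 starts at margin + 1·(column + gutter) = 120 + 1·73.75 = 193.75 px.

193.75 px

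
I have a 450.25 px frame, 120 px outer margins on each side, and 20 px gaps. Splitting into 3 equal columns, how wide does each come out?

56.75 px

Inside the margins: 450.25 − 240 = 210.25 px.
210.25 − 2·20 = 170.25; ÷3 gives c = 56.75 px.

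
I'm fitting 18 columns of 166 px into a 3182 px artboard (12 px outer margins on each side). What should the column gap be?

Take off 24 px of margins, leaving 3158 px.
18·166 + 17g = 3158 → 17g = 170 → g = 10 px.

10 px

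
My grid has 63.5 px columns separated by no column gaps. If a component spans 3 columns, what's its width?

190.5 px

3-column span = 3·63.5 = 190.5 px.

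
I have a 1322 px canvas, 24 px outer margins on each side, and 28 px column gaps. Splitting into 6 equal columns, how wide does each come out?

189 px

Inside the margins: 1322 − 48 = 1274 px.
Subtracting 5 column gaps of 28 leaves 1134 for 6 columns, so c = 189 px.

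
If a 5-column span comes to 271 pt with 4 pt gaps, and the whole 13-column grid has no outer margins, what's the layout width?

271 − 4·4 = 255; ÷5 gives c = 51 pt.
Layout = 13·51 + 12·4 = 663 + 48 = 711 pt.

711 pt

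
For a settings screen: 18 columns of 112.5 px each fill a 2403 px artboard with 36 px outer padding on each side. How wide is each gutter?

18 px

Take off 72 px of margins, leaving 2331 px.
Columns use 2025 px, leaving 306 px across 17 gutters = 18 px each.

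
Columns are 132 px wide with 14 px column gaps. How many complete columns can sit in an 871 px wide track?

6 columns: 6·132 + 5·14 = 862 px ≤ 871.
7 columns: 1008 px > 871. So 6.

6 columns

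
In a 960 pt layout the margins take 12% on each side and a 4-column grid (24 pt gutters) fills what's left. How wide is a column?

Margins: 12% × 960 = 115.2 pt each, so content = 960 − 230.4 = 729.6 pt.
4 columns + 3 gutters: 4c + 3·24 = 729.6.
4c = 729.6 − 72 = 657.6, so c = 164.4 pt.

164.4 pt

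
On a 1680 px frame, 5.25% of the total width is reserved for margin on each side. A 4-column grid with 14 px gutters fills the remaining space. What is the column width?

Margins: 5.25% × 1680 = 88.2 px each, so content = 1680 − 176.4 = 1503.6 px.
1503.6 − 3·14 = 1461.6; ÷4 gives c = 365.4 px.

365.4 px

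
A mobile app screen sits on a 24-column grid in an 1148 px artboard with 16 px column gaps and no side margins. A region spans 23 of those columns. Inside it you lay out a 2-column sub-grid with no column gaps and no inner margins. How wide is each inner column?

549.75 px

24 columns + 23 column gaps: 24c + 23·16 = 1148.
24c = 1148 − 368 = 780, so c = 32.5 px.
23 columns plus 22 column gaps: 747.5 + 352 = 1099.5 px.
1099.5 / 2 = 549.75 px per column.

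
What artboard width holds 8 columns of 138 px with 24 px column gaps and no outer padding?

1272 px

Summing: 1104 + 168 = 1272 px.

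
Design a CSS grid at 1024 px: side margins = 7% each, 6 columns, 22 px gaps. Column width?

128.44 px

1024 × (1 − 2·7%) = 1024 × 86% = 880.64 px for the columns.
Subtracting 5 gaps of 22 leaves 770.64 for 6 columns, so c = 128.44 px.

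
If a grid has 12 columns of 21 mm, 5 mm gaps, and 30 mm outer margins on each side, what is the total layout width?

367 mm

Layout = 2·30 + 12·21 + 11·5 = 60 + 252 + 55 = 367 mm.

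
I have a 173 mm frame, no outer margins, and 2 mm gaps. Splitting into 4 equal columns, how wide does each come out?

Subtracting 3 gaps of 2 leaves 167 for 4 columns, so c = 41.75 mm.

41.75 mm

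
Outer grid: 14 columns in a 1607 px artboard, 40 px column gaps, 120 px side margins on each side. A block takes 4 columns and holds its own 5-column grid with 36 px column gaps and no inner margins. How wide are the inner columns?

43.6 px

Take off 240 px of margins, leaving 1367 px.
1367 − 13·40 = 847; ÷14 gives c = 60.5 px.
4-column span = 4·60.5 + 3·40 = 362 px.
362 − 4·36 = 218; ÷5 gives d = 43.6 px.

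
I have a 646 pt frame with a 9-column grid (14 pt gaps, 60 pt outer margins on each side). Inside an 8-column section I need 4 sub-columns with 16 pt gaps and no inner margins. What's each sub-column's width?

Subtract both margins: 646 − 2·60 = 526 pt.
Subtracting 8 gaps of 14 leaves 414 for 9 columns, so c = 46 pt.
Span of 8: 8·46 + 7·14 = 368 + 98 = 466 pt.
4 columns + 3 gaps: 4d + 3·16 = 466.
4d = 466 − 48 = 418, so d = 104.5 pt.

104.5 pt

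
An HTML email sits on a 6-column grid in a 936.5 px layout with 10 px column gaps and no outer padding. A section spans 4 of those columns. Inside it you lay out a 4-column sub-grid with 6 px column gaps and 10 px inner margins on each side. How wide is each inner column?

145.75 px

Subtracting 5 column gaps of 10 leaves 886.5 for 6 columns, so c = 147.75 px.
4-column span = 4·147.75 + 3·10 = 621 px.
Inner content = 621 − 2·10 = 601 px.
4 columns + 3 column gaps: 4d + 3·6 = 601.
4d = 601 − 18 = 583, so d = 145.75 px.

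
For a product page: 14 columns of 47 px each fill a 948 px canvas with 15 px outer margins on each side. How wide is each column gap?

Content width = 948 − 2·15 = 918 px.
14 columns take 14·47 = 658 px; remaining 260 splits into 13 column gaps.
g = 260 / 13 = 20 px.

20 px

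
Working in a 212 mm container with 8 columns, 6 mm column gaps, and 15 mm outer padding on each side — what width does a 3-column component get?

Subtract both margins: 212 − 2·15 = 182 mm.
Subtracting 7 column gaps of 6 leaves 140 for 8 columns, so c = 17.5 mm.
Span of 3: 3·17.5 + 2·6 = 52.5 + 12 = 64.5 mm.

64.5 mm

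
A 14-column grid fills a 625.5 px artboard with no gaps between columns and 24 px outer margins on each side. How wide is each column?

41.25 px

Inside the margins: 625.5 − 48 = 577.5 px.
577.5 / 14 = 41.25 px per column.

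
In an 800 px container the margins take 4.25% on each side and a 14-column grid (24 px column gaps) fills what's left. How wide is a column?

30 px

800 × (1 − 2·4.25%) = 800 × 91.5% = 732 px for the columns.
732 − 13·24 = 420; ÷14 gives c = 30 px.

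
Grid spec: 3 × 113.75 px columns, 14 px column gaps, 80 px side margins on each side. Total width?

Artboard = 2·80 + 3·113.75 + 2·14 = 160 + 341.25 + 28 = 529.25 px.

529.25 px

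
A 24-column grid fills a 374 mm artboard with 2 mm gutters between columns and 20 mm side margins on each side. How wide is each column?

Take off 40 mm of margins, leaving 334 mm.
Subtracting 23 gutters of 2 leaves 288 for 24 columns, so c = 12 mm.

12 mm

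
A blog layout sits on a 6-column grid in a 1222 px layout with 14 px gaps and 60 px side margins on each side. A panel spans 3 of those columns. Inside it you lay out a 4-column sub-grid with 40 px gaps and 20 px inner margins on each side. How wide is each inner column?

96 px

Subtract both margins: 1222 − 2·60 = 1102 px.
1102 − 5·14 = 1032; ÷6 gives c = 172 px.
3-column span = 3·172 + 2·14 = 544 px.
Inner content = 544 − 2·20 = 504 px.
Subtracting 3 gaps of 40 leaves 384 for 4 columns, so d = 96 px.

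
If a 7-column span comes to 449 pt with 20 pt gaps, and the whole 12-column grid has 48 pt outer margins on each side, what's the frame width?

880 pt

7c + 6·20 = 449 → 7c = 329 → c = 47 pt.
Frame = 2·48 + 12·47 + 11·20 = 96 + 564 + 220 = 880 pt.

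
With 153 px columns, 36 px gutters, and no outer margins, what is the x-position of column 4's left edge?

567 px

No margin, so column 4 starts at 3·(column + gutter) = 3·189 = 567 px.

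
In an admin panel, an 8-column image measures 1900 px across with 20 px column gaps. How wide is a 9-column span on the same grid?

8c + 7·20 = 1900 → 8c = 1760 → c = 220 px.
9 columns plus 8 column gaps: 1980 + 160 = 2140 px.

2140 px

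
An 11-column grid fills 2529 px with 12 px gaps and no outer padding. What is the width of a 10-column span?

Subtracting 10 gaps of 12 leaves 2409 for 11 columns, so c = 219 px.
10 columns plus 9 gaps: 2190 + 108 = 2298 px.

2298 px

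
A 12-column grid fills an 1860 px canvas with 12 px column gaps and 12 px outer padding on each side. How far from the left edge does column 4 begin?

474 px

Inside the margins: 1860 − 24 = 1836 px.
12 columns + 11 column gaps: 12c + 11·12 = 1836.
12c = 1836 − 132 = 1704, so c = 142 px.
Before column 4: the margin + 3 columns + 3 column gaps.
Offset = 12 + 3·(142 + 12) = 12 + 462 = 474 px.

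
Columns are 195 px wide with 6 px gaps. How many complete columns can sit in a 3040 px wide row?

Each extra column adds 195 + 6 = 201 px.
(3040 + 6) / 201 = 15.15, so 15 columns fit.

15 columns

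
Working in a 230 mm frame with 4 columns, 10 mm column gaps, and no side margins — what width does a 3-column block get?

230 − 3·10 = 200; ÷4 gives c = 50 mm.
Span of 3: 3·50 + 2·10 = 150 + 20 = 170 mm.

170 mm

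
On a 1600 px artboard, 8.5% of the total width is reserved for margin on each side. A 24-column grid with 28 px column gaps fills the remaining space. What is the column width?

28.5 px

Each margin = 8.5% of 1600 = 136 px; content = 1600 − 2·136 = 1328 px.
24 columns + 23 column gaps: 24c + 23·28 = 1328.
24c = 1328 − 644 = 684, so c = 28.5 px.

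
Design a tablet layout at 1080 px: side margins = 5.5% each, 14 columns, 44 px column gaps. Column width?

Margins: 5.5% × 1080 = 59.4 px each, so content = 1080 − 118.8 = 961.2 px.
14c + 13·44 = 961.2 → 14c = 389.2 → c = 27.8 px.

27.8 px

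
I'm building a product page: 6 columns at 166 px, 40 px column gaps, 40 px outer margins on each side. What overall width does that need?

1276 px

Frame = 2·40 + 6·166 + 5·40 = 80 + 996 + 200 = 1276 px.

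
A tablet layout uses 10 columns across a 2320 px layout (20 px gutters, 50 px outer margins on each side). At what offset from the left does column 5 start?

Inside the margins: 2320 − 100 = 2220 px.
10 columns + 9 gutters: 10c + 9·20 = 2220.
10c = 2220 − 180 = 2040, so c = 204 px.
Before column 5: the margin + 4 columns + 4 gutters.
Offset = 50 + 4·(204 + 20) = 50 + 896 = 946 px.

946 px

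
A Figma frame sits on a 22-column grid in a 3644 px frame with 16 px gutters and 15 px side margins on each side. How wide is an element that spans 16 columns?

2624 px

Subtract both margins: 3644 − 2·15 = 3614 px.
22c + 21·16 = 3614 → 22c = 3278 → c = 149 px.
16 columns plus 15 gutters: 2384 + 240 = 2624 px.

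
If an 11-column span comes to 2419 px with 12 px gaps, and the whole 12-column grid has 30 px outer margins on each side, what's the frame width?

Subtracting 10 gaps of 12 leaves 2299 for 11 columns, so c = 209 px.
Adding margins, columns and gutters: 60 + 2508 + 132 = 2700 px.

2700 px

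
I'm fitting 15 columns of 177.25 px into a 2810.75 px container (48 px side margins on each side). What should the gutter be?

Subtract both margins: 2810.75 − 2·48 = 2714.75 px.
15 columns take 15·177.25 = 2658.75 px; remaining 56 splits into 14 gutters.
g = 56 / 14 = 4 px.

4 px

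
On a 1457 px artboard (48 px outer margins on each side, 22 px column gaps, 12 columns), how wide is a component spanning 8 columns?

Subtract both margins: 1457 − 2·48 = 1361 px.
12 columns + 11 column gaps: 12c + 11·22 = 1361.
12c = 1361 − 242 = 1119, so c = 93.25 px.
Span of 8: 8·93.25 + 7·22 = 746 + 154 = 900 px.

900 px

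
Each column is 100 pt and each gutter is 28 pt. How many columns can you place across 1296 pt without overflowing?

k columns need k·100 + (k−1)·28 = k·128 − 28.
k·128 − 28 ≤ 1296 → k ≤ 1324 / 128 ≈ 10.34, so k = 10.

10 columns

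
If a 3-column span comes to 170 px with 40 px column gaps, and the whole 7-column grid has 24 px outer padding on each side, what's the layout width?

498 px

3c + 2·40 = 170 → 3c = 90 → c = 30 px.
Total width: 2·24 + 7·30 + 6·40 = 498 px.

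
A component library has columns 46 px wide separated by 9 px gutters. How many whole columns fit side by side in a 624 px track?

11 columns

k columns need k·46 + (k−1)·9 = k·55 − 9.
k·55 − 9 ≤ 624 → k ≤ 633 / 55 ≈ 11.51, so k = 11.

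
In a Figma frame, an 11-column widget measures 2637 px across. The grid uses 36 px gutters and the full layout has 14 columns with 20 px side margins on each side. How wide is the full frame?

2637 − 10·36 = 2277; ÷11 gives c = 207 px.
Adding margins, columns and gutters: 40 + 2898 + 468 = 3406 px.

3406 px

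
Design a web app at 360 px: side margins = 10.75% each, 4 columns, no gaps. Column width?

70.65 px

360 × (1 − 2·10.75%) = 360 × 78.5% = 282.6 px for the columns.
4c = 282.6 → c = 70.65 px.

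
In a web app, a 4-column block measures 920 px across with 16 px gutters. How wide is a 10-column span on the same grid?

2324 px

Subtracting 3 gutters of 16 leaves 872 for 4 columns, so c = 218 px.
10 columns plus 9 gutters: 2180 + 144 = 2324 px.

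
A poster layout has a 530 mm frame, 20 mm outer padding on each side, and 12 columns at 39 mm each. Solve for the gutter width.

Content width = 530 − 2·20 = 490 mm.
12·39 + 11g = 490 → 11g = 22 → g = 2 mm.

2 mm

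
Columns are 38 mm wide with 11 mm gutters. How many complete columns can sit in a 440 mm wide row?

k columns need k·38 + (k−1)·11 = k·49 − 11.
k·49 − 11 ≤ 440 → k ≤ 451 / 49 ≈ 9.20, so k = 9.

9 columns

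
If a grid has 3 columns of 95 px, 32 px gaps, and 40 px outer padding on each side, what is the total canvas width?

429 px

Total width: 2·40 + 3·95 + 2·32 = 429 px.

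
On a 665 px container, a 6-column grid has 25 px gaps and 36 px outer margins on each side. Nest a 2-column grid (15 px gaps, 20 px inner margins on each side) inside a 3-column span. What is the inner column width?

Subtract both margins: 665 − 2·36 = 593 px.
593 − 5·25 = 468; ÷6 gives c = 78 px.
3-column span = 3·78 + 2·25 = 284 px.
Inner content = 284 − 2·20 = 244 px.
2 columns + 1 gap: 2d + 1·15 = 244.
2d = 244 − 15 = 229, so d = 114.5 px.

114.5 px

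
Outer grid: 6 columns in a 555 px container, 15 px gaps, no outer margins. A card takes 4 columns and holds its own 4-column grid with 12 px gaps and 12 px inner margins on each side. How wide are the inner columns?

6c + 5·15 = 555 → 6c = 480 → c = 80 px.
4 columns plus 3 gaps: 320 + 45 = 365 px.
Inner content = 365 − 2·12 = 341 px.
4 columns + 3 gaps: 4d + 3·12 = 341.
4d = 341 − 36 = 305, so d = 76.25 px.

76.25 px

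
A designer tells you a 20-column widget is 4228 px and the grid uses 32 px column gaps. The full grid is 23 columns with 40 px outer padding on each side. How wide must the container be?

Subtracting 19 column gaps of 32 leaves 3620 for 20 columns, so c = 181 px.
Container = 2·40 + 23·181 + 22·32 = 80 + 4163 + 704 = 4947 px.

4947 px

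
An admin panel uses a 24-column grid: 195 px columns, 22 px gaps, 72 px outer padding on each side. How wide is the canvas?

Canvas = 2·72 + 24·195 + 23·22 = 144 + 4680 + 506 = 5330 px.

5330 px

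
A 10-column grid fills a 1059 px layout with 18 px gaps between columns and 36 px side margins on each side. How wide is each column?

Take off 72 px of margins, leaving 987 px.
10c + 9·18 = 987 → 10c = 825 → c = 82.5 px.

82.5 px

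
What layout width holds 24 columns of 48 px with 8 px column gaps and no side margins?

1336 px

Summing: 1152 + 184 = 1336 px.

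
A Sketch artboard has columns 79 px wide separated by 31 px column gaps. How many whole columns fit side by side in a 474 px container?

Each extra column adds 79 + 31 = 110 px.
(474 + 31) / 110 = 4.59, so 4 columns fit.

4 columns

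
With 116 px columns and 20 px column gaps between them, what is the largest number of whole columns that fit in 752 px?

5 columns

Each extra column adds 116 + 20 = 136 px.
(752 + 20) / 136 = 5.68, so 5 columns fit.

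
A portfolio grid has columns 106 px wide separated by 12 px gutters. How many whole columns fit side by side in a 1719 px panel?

14 columns

14 columns: 14·106 + 13·12 = 1640 px ≤ 1719.
15 columns: 1758 px > 1719. So 14.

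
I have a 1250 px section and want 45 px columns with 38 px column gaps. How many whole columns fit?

15 columns

Each extra column adds 45 + 38 = 83 px.
(1250 + 38) / 83 = 15.52, so 15 columns fit.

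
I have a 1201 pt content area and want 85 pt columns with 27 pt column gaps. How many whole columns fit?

10 columns: 10·85 + 9·27 = 1093 pt ≤ 1201.
11 columns: 1205 pt > 1201. So 10.

10 columns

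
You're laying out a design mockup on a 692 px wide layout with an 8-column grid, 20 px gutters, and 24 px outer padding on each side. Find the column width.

Subtract both margins: 692 − 2·24 = 644 px.
644 − 7·20 = 504; ÷8 gives c = 63 px.

63 px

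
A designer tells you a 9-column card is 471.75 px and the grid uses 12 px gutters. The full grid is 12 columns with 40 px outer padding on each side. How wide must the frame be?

713 px

9 columns + 8 gutters: 9c + 8·12 = 471.75.
9c = 471.75 − 96 = 375.75, so c = 41.75 px.
Frame = 2·40 + 12·41.75 + 11·12 = 80 + 501 + 132 = 713 px.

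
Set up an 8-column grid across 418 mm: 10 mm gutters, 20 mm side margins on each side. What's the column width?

Content width = 418 − 2·20 = 378 mm.
8c + 7·10 = 378 → 8c = 308 → c = 38.5 mm.

38.5 mm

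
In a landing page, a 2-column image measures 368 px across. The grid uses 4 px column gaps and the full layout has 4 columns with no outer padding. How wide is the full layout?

740 px

Subtracting 1 column gap of 4 leaves 364 for 2 columns, so c = 182 px.
Summing: 728 + 12 = 740 px.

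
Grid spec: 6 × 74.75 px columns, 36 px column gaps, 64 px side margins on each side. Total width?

Adding margins, columns and gutters: 128 + 448.5 + 180 = 756.5 px.

756.5 px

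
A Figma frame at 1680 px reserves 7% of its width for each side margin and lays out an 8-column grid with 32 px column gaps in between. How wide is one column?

Each margin = 7% of 1680 = 117.6 px; content = 1680 − 2·117.6 = 1444.8 px.
8 columns + 7 column gaps: 8c + 7·32 = 1444.8.
8c = 1444.8 − 224 = 1220.8, so c = 152.6 px.

152.6 px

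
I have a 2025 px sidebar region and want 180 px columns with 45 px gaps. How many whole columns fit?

9 columns

k columns need k·180 + (k−1)·45 = k·225 − 45.
k·225 − 45 ≤ 2025 → k ≤ 2070 / 225 ≈ 9.20, so k = 9.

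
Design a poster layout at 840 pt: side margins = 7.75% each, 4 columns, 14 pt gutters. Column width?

Each margin = 7.75% of 840 = 65.1 pt; content = 840 − 2·65.1 = 709.8 pt.
709.8 − 3·14 = 667.8; ÷4 gives c = 166.95 pt.

166.95 pt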